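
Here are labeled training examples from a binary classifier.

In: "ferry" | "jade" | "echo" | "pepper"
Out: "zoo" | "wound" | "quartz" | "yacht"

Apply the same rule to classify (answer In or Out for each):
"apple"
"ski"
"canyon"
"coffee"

Comparing the two groups points to one rule — contains 'e'.
"apple" → has 'e' → In.
"ski" → no 'e' → Out.
"canyon" → no 'e' → Out.
"coffee" → has 'e' → In.

In, Out, Out, In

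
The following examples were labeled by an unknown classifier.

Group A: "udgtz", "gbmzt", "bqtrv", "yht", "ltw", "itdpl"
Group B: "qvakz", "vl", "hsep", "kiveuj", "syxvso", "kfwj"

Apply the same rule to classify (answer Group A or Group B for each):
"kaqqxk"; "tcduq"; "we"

Group B, Group A, Group B

The rule appears to be: contains 't'.
"kaqqxk": Group B (no 't').
"tcduq": Group A (has 't').
"we": Group B (no 't').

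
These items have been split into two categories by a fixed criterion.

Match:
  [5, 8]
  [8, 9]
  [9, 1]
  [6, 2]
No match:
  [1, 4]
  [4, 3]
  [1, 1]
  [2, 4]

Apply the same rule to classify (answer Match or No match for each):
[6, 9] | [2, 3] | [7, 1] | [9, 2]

Match, No match, Match, Match

The pattern is that an item is 'Match' exactly when: sum ≥ 8.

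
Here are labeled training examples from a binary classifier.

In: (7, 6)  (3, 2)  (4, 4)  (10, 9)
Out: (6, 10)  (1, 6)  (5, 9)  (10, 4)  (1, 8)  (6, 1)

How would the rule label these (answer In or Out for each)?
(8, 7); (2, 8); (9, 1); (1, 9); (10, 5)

In, Out, Out, Out, Out

The rule appears to be: |first − second| ≤ 1.
(8, 7): |8−7| = 1 — has this property, so In. (2, 8): |2−8| = 6 — doesn't match, so Out. (9, 1): |9−1| = 8 — doesn't match, so Out. (1, 9): |1−9| = 8 — doesn't match, so Out. (10, 5): |10−5| = 5 — doesn't match, so Out.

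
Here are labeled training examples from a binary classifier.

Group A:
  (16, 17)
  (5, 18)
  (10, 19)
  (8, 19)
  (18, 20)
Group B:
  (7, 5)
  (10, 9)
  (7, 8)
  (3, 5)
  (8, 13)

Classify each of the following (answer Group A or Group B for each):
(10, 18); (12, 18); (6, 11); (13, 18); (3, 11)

Group A, Group A, Group B, Group A, Group B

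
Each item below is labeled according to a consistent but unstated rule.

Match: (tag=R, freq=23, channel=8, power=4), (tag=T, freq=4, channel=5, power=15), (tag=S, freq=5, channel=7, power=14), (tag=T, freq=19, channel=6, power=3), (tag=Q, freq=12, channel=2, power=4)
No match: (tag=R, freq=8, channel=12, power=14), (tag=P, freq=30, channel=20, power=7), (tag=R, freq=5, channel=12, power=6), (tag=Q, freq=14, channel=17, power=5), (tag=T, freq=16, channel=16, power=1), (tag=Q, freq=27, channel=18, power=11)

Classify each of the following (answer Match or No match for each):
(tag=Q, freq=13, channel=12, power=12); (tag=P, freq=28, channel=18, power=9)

No match, No match

Rule: channel ≤ 8. This holds for each 'Match' example and fails for each 'No match' one.
(tag=Q, freq=13, channel=12, power=12) → channel = 12 → No match. (tag=P, freq=28, channel=18, power=9) → channel = 18 → No match.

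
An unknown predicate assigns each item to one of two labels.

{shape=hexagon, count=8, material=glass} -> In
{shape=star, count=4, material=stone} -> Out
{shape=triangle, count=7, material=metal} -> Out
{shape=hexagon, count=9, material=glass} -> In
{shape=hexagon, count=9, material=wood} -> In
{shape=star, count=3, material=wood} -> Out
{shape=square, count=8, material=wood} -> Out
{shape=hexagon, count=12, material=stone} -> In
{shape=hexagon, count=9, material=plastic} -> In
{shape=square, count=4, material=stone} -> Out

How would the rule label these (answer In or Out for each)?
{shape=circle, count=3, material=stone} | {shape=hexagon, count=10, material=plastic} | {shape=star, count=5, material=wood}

Every 'In' example satisfies: shape is hexagon. None of the 'Out' examples do.
{shape=circle, count=3, material=stone}: shape is circle, doesn't qualify → Out.
{shape=hexagon, count=10, material=plastic}: shape is hexagon, satisfies this → In.
{shape=star, count=5, material=wood}: shape is star, doesn't qualify → Out.

Out, In, Out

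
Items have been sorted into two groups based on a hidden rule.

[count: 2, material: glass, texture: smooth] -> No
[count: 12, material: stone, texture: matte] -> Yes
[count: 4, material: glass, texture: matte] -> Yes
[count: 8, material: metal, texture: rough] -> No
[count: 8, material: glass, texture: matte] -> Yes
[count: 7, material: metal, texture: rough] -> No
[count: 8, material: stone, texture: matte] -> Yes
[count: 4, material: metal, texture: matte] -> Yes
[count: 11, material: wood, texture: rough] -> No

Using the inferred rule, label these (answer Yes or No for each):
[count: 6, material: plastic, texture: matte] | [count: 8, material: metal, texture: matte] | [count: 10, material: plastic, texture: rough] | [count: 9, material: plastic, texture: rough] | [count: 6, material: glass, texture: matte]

A rule that fits every label: texture is matte — true of each 'Yes' example, false of each 'No' one.
Yes: [count: 6, material: plastic, texture: matte], since texture is matte.
Yes: [count: 8, material: metal, texture: matte], since texture is matte.
No: [count: 10, material: plastic, texture: rough], since texture is rough.
No: [count: 9, material: plastic, texture: rough], since texture is rough.
Yes: [count: 6, material: glass, texture: matte], since texture is matte.

Yes, Yes, No, No, Yes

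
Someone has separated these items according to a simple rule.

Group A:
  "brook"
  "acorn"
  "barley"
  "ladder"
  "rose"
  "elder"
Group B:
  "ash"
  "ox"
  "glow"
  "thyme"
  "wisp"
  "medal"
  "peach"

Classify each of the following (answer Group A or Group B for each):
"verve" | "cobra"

Group A, Group A

Looking at the examples, the only property every 'Group A' case has and every 'Group B' case lacks is: contains 'r'.
"verve": has 'r' — satisfies this, so Group A. "cobra": has 'r' — satisfies this, so Group A.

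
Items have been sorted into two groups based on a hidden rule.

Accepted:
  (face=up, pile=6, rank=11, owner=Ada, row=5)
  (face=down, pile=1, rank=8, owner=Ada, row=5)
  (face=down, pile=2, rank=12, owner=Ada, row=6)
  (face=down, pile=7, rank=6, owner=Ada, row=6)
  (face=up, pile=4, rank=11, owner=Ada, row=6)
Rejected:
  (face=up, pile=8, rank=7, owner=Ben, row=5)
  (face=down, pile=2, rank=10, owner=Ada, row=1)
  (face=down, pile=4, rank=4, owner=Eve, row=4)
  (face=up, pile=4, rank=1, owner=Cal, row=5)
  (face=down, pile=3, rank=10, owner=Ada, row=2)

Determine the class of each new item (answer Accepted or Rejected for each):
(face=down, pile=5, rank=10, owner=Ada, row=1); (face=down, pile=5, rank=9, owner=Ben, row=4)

The pattern is that an item is 'Accepted' exactly when: owner is Ada AND row ≥ 4.

Rejected, Rejected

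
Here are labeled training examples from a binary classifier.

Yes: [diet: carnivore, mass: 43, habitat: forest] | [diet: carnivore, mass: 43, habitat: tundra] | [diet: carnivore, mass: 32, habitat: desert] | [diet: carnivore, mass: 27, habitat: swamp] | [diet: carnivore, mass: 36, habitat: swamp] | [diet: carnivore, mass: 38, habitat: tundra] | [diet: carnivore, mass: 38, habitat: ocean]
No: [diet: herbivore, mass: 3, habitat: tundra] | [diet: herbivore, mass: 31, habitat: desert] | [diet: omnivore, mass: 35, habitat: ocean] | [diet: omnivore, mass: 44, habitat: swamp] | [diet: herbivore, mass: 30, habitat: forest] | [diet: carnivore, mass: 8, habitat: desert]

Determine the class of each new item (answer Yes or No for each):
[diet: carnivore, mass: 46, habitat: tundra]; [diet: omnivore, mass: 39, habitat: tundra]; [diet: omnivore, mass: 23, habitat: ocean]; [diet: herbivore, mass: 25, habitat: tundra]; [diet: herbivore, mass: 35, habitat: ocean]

The common property of the 'Yes' items is: diet is carnivore AND mass ≥ 27. No 'No' item has it.
[diet: carnivore, mass: 46, habitat: tundra] → diet is carnivore, mass = 46 → Yes.
[diet: omnivore, mass: 39, habitat: tundra] → diet is omnivore, mass = 39 → No.
[diet: omnivore, mass: 23, habitat: ocean] → diet is omnivore, mass = 23 → No.
[diet: herbivore, mass: 25, habitat: tundra] → diet is herbivore, mass = 25 → No.
[diet: herbivore, mass: 35, habitat: ocean] → diet is herbivore, mass = 35 → No.

Yes, No, No, No, No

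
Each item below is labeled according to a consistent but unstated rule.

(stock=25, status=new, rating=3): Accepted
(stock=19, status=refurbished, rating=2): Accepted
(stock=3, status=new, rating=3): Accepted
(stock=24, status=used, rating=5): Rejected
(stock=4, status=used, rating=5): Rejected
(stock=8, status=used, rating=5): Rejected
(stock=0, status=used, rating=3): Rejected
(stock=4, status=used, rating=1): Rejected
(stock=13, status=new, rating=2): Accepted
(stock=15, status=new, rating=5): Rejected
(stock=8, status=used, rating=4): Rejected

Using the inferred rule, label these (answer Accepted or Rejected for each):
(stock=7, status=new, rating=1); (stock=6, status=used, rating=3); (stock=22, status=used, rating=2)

Accepted, Rejected, Rejected

The simplest hypothesis consistent with all the labels is: stock is odd AND rating ≤ 3.
(stock=7, status=new, rating=1) → stock = 7, rating = 1 → Accepted.
(stock=6, status=used, rating=3) → stock = 6, rating = 3 → Rejected.
(stock=22, status=used, rating=2) → stock = 22, rating = 2 → Rejected.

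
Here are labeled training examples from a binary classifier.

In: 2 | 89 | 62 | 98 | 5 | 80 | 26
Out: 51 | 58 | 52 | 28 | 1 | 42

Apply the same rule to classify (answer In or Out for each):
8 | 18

In, Out

A rule that fits every label: ≡ 2 (mod 3) — true of each 'In' example, false of each 'Out' one.
8: In (8 mod 3 = 2).
18: Out (18 mod 3 = 0).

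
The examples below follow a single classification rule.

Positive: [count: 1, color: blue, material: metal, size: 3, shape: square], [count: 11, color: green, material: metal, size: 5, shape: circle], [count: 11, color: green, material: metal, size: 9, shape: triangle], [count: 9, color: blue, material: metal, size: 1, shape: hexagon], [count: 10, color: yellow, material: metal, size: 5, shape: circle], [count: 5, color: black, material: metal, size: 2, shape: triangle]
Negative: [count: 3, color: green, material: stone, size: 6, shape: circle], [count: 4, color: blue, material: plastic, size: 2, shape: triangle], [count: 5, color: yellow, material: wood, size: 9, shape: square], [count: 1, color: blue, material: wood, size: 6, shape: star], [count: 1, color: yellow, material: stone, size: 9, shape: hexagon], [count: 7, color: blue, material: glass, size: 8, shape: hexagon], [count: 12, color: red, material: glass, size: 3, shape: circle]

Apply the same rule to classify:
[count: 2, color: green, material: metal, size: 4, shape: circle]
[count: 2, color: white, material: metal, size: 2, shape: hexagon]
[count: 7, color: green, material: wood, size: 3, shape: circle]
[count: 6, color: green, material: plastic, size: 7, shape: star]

The distinguishing property — material is metal — holds for all the 'Positive' cases and none of the 'Negative' cases.
[count: 2, color: green, material: metal, size: 4, shape: circle]: Positive (material is metal).
[count: 2, color: white, material: metal, size: 2, shape: hexagon]: Positive (material is metal).
[count: 7, color: green, material: wood, size: 3, shape: circle]: Negative (material is wood).
[count: 6, color: green, material: plastic, size: 7, shape: star]: Negative (material is plastic).

Positive, Positive, Negative, Negative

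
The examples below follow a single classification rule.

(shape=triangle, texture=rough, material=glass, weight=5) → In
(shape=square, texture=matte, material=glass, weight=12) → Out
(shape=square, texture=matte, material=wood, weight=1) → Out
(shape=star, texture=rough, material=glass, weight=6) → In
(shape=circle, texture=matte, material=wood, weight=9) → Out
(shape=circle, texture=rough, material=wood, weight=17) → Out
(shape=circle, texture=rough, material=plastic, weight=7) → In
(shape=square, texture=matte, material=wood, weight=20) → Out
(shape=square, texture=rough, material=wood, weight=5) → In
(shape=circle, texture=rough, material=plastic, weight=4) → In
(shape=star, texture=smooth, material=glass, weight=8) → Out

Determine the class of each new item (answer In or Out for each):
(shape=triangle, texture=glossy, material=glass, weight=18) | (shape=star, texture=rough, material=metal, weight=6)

'In' ⟺ texture is rough AND weight ≤ 7.
Out: (shape=triangle, texture=glossy, material=glass, weight=18), since texture is glossy, weight = 18. In: (shape=star, texture=rough, material=metal, weight=6), since texture is rough, weight = 6.

Out, In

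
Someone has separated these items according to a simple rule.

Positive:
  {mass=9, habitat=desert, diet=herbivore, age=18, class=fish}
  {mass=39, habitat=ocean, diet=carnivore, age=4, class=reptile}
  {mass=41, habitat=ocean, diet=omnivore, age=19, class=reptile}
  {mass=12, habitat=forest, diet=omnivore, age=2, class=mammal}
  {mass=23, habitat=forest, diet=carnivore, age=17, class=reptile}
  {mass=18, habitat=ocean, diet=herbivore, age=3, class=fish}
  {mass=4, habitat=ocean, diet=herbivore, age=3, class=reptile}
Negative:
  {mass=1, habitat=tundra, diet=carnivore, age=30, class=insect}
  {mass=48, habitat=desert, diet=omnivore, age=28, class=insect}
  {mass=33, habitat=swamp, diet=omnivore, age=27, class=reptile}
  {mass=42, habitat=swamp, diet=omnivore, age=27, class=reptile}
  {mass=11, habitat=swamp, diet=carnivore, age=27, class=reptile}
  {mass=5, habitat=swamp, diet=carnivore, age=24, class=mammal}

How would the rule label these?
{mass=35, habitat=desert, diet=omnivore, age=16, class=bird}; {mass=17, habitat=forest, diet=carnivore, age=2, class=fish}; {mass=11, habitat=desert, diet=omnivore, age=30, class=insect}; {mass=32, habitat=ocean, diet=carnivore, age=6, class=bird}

The classifier is using: age ≤ 19.
Positive: {mass=35, habitat=desert, diet=omnivore, age=16, class=bird}, since age = 16.
Positive: {mass=17, habitat=forest, diet=carnivore, age=2, class=fish}, since age = 2.
Negative: {mass=11, habitat=desert, diet=omnivore, age=30, class=insect}, since age = 30.
Positive: {mass=32, habitat=ocean, diet=carnivore, age=6, class=bird}, since age = 6.

Positive, Positive, Negative, Positive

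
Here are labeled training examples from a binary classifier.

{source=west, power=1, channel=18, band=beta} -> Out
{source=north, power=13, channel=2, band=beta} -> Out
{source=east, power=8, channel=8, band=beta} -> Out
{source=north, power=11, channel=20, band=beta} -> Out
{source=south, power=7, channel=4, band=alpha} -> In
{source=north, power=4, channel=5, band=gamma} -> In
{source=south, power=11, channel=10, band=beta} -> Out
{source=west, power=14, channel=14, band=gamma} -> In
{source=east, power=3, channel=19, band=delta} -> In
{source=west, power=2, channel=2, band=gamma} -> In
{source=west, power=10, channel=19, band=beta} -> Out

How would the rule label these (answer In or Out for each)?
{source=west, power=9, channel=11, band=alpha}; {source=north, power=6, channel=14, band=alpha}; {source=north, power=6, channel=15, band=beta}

In, In, Out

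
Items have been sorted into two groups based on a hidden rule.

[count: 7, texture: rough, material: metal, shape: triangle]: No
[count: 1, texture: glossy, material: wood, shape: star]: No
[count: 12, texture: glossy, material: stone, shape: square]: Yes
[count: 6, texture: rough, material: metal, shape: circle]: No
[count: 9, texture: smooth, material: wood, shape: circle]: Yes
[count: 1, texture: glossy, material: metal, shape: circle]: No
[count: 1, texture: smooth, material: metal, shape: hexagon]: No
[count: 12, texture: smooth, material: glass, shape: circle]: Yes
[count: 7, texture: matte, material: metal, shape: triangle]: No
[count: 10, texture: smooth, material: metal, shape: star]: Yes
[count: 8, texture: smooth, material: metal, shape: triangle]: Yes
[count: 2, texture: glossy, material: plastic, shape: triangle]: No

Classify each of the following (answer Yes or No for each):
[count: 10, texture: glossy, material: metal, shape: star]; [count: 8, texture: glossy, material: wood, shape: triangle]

Yes, Yes

The rule appears to be: count ≥ 8.
[count: 10, texture: glossy, material: metal, shape: star] → count = 10 → Yes. [count: 8, texture: glossy, material: wood, shape: triangle] → count = 8 → Yes.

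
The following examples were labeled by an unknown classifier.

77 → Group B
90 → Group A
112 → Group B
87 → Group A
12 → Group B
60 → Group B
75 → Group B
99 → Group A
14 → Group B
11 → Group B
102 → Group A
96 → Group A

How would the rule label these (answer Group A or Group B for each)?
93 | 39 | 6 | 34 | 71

The classifier is using: multiple of 3 AND at least 77.
93: 93 = 3·31, 93 ≥ 77, checks out → Group A.
39: 39 = 3·13, 39 < 77, does not fit → Group B.
6: 6 = 3·2, 6 < 77, does not fit → Group B.
34: 34 = 3·11 + 1, 34 < 77, does not fit → Group B.
71: 71 = 3·23 + 2, 71 < 77, does not fit → Group B.

Group A, Group B, Group B, Group B, Group B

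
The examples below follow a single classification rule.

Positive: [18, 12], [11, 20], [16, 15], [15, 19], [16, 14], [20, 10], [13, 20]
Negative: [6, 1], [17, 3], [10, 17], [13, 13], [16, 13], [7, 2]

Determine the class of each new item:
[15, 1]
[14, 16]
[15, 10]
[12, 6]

Negative, Positive, Negative, Negative

All 'Positive' examples share one property — sum ≥ 30 — and every 'Negative' example lacks it.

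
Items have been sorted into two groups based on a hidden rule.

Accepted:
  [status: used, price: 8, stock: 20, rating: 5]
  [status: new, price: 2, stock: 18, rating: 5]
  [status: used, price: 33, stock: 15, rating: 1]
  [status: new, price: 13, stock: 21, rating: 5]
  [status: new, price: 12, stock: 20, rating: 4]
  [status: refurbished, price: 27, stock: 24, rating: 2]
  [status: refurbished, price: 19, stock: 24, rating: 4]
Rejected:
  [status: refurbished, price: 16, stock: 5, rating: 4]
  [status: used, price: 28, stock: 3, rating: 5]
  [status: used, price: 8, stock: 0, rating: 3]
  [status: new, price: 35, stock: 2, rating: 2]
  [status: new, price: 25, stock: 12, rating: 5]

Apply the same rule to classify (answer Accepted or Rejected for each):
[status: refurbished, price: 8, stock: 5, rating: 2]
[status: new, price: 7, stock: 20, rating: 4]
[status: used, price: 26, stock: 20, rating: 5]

Rejected, Accepted, Accepted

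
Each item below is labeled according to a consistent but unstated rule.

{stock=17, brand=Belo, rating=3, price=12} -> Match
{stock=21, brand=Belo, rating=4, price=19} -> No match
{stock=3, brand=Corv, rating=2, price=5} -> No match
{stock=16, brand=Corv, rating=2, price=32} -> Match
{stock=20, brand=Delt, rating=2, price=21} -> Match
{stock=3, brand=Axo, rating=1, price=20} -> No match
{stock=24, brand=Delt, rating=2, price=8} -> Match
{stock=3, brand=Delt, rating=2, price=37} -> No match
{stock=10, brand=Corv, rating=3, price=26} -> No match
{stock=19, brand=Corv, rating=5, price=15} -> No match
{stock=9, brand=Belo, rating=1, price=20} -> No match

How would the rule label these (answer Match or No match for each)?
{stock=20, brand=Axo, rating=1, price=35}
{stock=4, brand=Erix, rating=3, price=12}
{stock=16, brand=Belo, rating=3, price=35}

Match, No match, Match

All 'Match' examples share one property — stock ≥ 16 AND rating ≤ 3 — and every 'No match' example lacks it.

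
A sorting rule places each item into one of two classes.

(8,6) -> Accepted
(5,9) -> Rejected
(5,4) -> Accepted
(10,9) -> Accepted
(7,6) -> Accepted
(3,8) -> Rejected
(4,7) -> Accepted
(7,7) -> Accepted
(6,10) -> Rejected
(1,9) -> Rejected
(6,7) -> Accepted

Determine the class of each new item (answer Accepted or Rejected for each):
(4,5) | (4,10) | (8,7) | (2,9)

Every 'Accepted' example satisfies: |first − second| ≤ 3. None of the 'Rejected' examples do.
(4,5) — |4−5| = 1, hence Accepted.
(4,10) — |4−10| = 6, hence Rejected.
(8,7) — |8−7| = 1, hence Accepted.
(2,9) — |2−9| = 7, hence Rejected.

Accepted, Rejected, Accepted, Rejected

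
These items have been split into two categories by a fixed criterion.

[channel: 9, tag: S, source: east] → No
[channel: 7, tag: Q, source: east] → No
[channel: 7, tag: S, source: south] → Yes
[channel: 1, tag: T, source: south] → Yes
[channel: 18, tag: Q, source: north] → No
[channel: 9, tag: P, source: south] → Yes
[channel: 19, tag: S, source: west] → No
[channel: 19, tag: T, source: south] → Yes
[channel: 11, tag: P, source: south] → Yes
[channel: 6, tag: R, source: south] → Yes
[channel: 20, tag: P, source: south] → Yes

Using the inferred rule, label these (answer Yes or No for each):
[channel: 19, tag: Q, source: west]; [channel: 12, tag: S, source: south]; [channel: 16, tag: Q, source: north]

'Yes' ⟺ source is south.
[channel: 19, tag: Q, source: west]: source is west, does not fit → No. [channel: 12, tag: S, source: south]: source is south, fits → Yes. [channel: 16, tag: Q, source: north]: source is north, does not fit → No.

No, Yes, No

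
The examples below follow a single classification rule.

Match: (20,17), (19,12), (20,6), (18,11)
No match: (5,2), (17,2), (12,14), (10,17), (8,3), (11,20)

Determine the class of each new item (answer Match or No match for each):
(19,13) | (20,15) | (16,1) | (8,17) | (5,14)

Match, Match, No match, No match, No match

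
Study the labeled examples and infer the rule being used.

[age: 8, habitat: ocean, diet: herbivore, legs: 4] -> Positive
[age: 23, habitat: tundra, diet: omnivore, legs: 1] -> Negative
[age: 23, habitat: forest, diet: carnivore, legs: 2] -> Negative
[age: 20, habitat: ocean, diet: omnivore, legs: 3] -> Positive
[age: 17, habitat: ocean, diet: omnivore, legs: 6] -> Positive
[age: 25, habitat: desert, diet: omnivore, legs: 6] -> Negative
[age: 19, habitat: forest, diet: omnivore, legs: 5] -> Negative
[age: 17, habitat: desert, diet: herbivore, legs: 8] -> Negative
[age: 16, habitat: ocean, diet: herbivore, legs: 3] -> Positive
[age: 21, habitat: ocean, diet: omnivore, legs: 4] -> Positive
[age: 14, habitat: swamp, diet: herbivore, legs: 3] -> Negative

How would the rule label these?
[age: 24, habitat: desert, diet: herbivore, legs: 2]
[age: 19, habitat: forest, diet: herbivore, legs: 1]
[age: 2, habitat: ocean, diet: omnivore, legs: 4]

Negative, Negative, Positive

The common property of the 'Positive' items is: habitat is ocean. No 'Negative' item has it.
Negative: [age: 24, habitat: desert, diet: herbivore, legs: 2], since habitat is desert.
Negative: [age: 19, habitat: forest, diet: herbivore, legs: 1], since habitat is forest.
Positive: [age: 2, habitat: ocean, diet: omnivore, legs: 4], since habitat is ocean.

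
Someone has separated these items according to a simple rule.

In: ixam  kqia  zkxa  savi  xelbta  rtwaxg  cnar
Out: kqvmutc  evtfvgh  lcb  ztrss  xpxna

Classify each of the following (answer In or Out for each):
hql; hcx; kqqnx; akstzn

Out, Out, Out, In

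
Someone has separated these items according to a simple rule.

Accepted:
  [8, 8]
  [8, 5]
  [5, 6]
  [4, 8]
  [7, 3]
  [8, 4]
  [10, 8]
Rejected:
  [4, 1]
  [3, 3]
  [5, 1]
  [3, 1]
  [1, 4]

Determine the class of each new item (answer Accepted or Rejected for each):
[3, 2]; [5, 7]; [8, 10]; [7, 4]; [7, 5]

Rejected, Accepted, Accepted, Accepted, Accepted

A rule that fits every label: sum ≥ 10 — true of each 'Accepted' example, false of each 'Rejected' one.
[3, 2]: 3+2 = 5 — fails this test, so Rejected.
[5, 7]: 5+7 = 12 — qualifies, so Accepted.
[8, 10]: 8+10 = 18 — qualifies, so Accepted.
[7, 4]: 7+4 = 11 — qualifies, so Accepted.
[7, 5]: 7+5 = 12 — qualifies, so Accepted.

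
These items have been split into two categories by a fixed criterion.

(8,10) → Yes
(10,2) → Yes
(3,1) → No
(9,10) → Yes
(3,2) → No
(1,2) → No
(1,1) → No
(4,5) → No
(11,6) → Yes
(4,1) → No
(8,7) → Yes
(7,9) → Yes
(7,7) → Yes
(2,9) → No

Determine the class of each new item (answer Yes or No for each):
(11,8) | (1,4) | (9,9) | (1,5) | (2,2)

All 'Yes' examples share one property — sum ≥ 12 — and every 'No' example lacks it.
(11,8) → 11+8 = 19 → Yes. (1,4) → 1+4 = 5 → No. (9,9) → 9+9 = 18 → Yes. (1,5) → 1+5 = 6 → No. (2,2) → 2+2 = 4 → No.

Yes, No, Yes, No, No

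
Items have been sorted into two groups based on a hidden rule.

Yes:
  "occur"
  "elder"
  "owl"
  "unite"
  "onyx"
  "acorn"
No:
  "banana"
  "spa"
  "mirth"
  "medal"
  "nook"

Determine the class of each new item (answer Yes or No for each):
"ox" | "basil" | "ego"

Yes, No, Yes

Looking at the examples, the only property every 'Yes' case has and every 'No' case lacks is: starts with a vowel.
Yes: "ox", since starts with 'o'. No: "basil", since starts with 'b'. Yes: "ego", since starts with 'e'.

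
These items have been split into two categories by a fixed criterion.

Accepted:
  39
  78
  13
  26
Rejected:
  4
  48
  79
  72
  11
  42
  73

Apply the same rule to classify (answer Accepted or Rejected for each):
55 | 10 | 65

Rejected, Rejected, Accepted

The simplest hypothesis consistent with all the labels is: multiple of 13.
55: 55 = 13·4 + 3, fails this test → Rejected.
10: 10 = 13·0 + 10, fails this test → Rejected.
65: 65 = 13·5, matches → Accepted.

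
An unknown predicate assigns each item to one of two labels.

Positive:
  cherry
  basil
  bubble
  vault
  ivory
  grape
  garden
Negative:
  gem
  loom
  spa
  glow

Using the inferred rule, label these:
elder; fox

Rule: length ≥ 5. This holds for each 'Positive' example and fails for each 'Negative' one.
elder: Positive (length 5).
fox: Negative (length 3).

Positive, Negative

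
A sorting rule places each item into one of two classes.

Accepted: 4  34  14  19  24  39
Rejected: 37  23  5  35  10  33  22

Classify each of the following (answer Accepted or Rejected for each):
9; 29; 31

Accepted, Accepted, Rejected

The pattern is that an item is 'Accepted' exactly when: ≡ 4 (mod 5).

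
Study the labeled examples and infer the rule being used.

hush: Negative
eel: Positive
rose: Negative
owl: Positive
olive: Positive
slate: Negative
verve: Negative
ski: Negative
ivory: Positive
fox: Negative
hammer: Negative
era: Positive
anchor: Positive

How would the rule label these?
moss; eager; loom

Negative, Positive, Negative

The pattern is that an item is 'Positive' exactly when: starts with a vowel.
moss — starts with 'm', hence Negative.
eager — starts with 'e', hence Positive.
loom — starts with 'l', hence Negative.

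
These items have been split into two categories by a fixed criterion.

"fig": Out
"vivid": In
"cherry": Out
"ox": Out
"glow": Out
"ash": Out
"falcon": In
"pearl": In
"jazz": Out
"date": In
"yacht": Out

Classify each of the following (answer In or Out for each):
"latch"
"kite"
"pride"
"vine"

Out, In, In, In

'In' ⟺ has ≥ 2 vowels.
"latch" → 1 vowel → Out. "kite" → 2 vowels → In. "pride" → 2 vowels → In. "vine" → 2 vowels → In.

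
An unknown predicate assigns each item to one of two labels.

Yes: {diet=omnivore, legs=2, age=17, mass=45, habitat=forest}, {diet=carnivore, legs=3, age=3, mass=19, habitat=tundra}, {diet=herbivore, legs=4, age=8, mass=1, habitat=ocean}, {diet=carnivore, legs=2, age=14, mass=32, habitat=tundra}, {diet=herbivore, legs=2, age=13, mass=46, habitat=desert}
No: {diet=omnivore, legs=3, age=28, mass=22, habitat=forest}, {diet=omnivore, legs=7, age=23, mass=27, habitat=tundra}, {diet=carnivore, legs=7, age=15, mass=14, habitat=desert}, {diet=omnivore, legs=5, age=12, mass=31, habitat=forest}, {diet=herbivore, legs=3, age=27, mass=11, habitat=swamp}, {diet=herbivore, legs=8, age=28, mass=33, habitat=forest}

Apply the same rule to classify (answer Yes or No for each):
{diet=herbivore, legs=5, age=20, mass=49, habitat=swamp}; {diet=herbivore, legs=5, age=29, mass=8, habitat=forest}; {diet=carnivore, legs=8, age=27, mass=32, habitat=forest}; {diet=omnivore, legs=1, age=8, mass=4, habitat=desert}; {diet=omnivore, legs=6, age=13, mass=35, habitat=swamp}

No, No, No, Yes, No

Rule: legs ≤ 4 AND age ≤ 17. This holds for each 'Yes' example and fails for each 'No' one.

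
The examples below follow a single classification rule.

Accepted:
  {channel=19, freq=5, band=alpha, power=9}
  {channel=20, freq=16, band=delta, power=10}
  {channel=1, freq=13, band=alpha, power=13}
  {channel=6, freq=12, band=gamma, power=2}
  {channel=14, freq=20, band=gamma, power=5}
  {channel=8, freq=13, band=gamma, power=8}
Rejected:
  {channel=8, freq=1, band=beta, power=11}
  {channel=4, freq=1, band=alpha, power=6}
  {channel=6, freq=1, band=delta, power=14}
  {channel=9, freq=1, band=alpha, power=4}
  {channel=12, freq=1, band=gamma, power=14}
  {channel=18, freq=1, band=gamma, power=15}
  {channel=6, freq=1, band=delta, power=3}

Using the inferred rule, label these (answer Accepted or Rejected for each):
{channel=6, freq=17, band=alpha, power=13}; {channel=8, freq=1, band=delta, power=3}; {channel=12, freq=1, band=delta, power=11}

The distinguishing property — freq ≥ 5 — holds for all the 'Accepted' cases and none of the 'Rejected' cases.
{channel=6, freq=17, band=alpha, power=13} → freq = 17 → Accepted.
{channel=8, freq=1, band=delta, power=3} → freq = 1 → Rejected.
{channel=12, freq=1, band=delta, power=11} → freq = 1 → Rejected.

Accepted, Rejected, Rejected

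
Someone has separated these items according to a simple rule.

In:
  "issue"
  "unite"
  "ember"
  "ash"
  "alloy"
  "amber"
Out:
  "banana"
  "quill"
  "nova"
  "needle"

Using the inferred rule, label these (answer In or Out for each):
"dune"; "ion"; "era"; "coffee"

The rule appears to be: starts with a vowel.
Out: "dune", since starts with 'd'.
In: "ion", since starts with 'i'.
In: "era", since starts with 'e'.
Out: "coffee", since starts with 'c'.

Out, In, In, Out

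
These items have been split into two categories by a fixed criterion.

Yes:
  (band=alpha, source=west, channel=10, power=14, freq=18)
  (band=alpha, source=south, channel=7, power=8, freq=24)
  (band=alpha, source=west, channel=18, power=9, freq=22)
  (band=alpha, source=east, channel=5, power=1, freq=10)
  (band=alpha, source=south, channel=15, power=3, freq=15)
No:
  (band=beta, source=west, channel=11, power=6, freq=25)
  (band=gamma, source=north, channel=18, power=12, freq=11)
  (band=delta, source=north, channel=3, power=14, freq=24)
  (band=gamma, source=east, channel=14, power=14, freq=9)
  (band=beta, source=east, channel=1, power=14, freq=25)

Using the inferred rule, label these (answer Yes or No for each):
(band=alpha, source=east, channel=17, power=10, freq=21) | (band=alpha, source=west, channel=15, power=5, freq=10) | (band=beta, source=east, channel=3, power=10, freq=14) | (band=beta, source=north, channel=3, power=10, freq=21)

Yes, Yes, No, No

Checking candidate rules against both groups, what survives is: band is alpha.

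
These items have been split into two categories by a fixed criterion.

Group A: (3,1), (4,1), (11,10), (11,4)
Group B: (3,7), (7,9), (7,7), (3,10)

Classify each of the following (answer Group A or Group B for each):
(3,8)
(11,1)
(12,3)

'Group A' ⟺ first > second.
Group B: (3,8), since 3 < 8. Group A: (11,1), since 11 > 1. Group A: (12,3), since 12 > 3.

Group B, Group A, Group A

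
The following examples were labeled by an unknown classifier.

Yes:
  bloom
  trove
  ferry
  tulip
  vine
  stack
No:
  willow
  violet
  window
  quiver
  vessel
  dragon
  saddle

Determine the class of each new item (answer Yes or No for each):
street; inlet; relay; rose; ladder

No, Yes, Yes, Yes, No

All 'Yes' examples share one property — length ≤ 5 — and every 'No' example lacks it.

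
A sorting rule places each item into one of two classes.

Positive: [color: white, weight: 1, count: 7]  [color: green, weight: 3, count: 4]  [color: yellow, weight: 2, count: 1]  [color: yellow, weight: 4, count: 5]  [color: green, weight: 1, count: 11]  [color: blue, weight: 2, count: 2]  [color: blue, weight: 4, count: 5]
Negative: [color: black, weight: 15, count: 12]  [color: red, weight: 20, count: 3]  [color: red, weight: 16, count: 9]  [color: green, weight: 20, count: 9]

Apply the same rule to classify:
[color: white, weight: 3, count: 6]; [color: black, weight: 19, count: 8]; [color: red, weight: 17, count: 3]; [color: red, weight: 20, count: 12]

The distinguishing property — weight ≤ 4 — holds for all the 'Positive' cases and none of the 'Negative' cases.
[color: white, weight: 3, count: 6] — weight = 3, hence Positive.
[color: black, weight: 19, count: 8] — weight = 19, hence Negative.
[color: red, weight: 17, count: 3] — weight = 17, hence Negative.
[color: red, weight: 20, count: 12] — weight = 20, hence Negative.

Positive, Negative, Negative, Negative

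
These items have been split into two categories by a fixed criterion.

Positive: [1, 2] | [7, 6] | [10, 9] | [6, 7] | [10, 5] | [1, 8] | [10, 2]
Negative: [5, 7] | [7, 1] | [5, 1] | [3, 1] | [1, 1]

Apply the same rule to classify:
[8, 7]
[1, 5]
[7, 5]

Positive, Negative, Negative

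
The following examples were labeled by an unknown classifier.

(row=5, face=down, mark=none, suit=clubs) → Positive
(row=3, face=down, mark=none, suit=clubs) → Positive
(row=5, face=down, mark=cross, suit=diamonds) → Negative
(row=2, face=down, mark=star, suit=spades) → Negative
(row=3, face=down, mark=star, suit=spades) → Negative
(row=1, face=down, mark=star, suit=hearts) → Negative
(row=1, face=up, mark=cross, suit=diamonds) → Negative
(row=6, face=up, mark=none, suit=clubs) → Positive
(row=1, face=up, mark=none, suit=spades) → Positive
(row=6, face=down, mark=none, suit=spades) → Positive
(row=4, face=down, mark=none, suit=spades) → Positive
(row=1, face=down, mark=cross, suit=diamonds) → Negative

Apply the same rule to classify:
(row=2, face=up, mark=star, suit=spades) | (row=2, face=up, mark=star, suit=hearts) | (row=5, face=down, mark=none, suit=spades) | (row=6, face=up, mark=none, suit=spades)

Every 'Positive' example satisfies: mark is none. None of the 'Negative' examples do.
(row=2, face=up, mark=star, suit=spades) → mark is star → Negative. (row=2, face=up, mark=star, suit=hearts) → mark is star → Negative. (row=5, face=down, mark=none, suit=spades) → mark is none → Positive. (row=6, face=up, mark=none, suit=spades) → mark is none → Positive.

Negative, Negative, Positive, Positive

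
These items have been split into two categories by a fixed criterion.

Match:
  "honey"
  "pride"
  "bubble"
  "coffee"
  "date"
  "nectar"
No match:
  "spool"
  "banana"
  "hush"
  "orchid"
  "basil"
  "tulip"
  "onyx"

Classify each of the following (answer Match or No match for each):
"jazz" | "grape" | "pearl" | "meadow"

No match, Match, Match, Match

All 'Match' examples share one property — contains 'e' — and every 'No match' example lacks it.
"jazz": no 'e', does not fit → No match. "grape": has 'e', passes → Match. "pearl": has 'e', passes → Match. "meadow": has 'e', passes → Match.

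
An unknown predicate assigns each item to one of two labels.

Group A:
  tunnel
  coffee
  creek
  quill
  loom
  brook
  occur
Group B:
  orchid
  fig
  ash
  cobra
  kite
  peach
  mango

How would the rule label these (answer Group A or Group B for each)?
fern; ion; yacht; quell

Group B, Group B, Group B, Group A

The distinguishing property — has a double letter — holds for all the 'Group A' cases and none of the 'Group B' cases.
fern — no doubled letter, hence Group B.
ion — no doubled letter, hence Group B.
yacht — no doubled letter, hence Group B.
quell — 'll' doubled, hence Group A.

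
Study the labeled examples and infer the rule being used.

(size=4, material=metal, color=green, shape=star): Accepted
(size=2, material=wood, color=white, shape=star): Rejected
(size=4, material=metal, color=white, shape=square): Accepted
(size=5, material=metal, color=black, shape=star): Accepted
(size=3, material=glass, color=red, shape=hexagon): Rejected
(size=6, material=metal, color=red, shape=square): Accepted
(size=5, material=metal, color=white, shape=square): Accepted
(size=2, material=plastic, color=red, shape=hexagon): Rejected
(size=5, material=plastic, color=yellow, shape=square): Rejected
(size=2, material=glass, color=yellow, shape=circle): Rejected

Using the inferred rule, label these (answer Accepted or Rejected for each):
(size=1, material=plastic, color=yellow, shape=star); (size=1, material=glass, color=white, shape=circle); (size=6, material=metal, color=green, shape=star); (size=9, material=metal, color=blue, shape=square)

Rejected, Rejected, Accepted, Accepted

Checking candidate rules against both groups, what survives is: material is metal.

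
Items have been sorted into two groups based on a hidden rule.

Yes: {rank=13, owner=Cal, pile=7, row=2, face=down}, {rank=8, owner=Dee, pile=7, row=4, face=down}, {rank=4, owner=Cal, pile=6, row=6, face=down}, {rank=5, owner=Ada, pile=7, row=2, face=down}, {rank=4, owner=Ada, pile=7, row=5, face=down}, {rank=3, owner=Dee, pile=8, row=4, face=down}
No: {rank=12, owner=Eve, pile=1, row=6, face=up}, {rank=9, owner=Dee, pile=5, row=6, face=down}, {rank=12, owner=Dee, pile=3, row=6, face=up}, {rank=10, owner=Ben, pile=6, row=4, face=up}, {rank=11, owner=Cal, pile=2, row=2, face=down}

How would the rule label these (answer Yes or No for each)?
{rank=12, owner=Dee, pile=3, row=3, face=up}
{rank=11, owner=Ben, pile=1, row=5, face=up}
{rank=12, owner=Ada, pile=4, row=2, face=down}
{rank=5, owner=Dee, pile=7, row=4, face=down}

'Yes' ⟺ face is down AND pile ≥ 6.

No, No, No, Yes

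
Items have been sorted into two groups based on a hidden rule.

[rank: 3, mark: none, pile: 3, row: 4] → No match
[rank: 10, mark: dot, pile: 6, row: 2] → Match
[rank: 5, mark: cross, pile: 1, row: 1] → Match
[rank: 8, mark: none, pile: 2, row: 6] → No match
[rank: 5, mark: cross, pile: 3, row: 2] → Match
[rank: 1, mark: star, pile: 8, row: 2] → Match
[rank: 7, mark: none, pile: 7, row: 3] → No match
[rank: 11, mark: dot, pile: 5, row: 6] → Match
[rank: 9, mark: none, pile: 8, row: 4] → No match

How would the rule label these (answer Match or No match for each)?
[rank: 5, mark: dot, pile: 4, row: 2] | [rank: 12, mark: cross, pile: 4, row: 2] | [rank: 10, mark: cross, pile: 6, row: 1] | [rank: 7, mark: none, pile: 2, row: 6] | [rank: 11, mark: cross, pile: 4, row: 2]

Match, Match, Match, No match, Match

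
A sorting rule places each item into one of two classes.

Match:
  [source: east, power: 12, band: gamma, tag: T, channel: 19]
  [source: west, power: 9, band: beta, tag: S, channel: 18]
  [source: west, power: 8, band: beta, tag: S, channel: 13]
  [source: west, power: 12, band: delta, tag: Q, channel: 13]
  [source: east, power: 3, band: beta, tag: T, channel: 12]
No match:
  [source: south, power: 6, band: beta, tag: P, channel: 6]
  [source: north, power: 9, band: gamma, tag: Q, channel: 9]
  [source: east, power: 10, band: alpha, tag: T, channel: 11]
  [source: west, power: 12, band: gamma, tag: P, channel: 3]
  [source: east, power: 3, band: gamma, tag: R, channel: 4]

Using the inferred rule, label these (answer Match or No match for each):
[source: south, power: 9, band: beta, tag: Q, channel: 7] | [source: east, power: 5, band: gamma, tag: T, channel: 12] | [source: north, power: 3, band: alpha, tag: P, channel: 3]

A rule that fits every label: channel ≥ 12 — true of each 'Match' example, false of each 'No match' one.
[source: south, power: 9, band: beta, tag: Q, channel: 7] → channel = 7 → No match.
[source: east, power: 5, band: gamma, tag: T, channel: 12] → channel = 12 → Match.
[source: north, power: 3, band: alpha, tag: P, channel: 3] → channel = 3 → No match.

No match, Match, No match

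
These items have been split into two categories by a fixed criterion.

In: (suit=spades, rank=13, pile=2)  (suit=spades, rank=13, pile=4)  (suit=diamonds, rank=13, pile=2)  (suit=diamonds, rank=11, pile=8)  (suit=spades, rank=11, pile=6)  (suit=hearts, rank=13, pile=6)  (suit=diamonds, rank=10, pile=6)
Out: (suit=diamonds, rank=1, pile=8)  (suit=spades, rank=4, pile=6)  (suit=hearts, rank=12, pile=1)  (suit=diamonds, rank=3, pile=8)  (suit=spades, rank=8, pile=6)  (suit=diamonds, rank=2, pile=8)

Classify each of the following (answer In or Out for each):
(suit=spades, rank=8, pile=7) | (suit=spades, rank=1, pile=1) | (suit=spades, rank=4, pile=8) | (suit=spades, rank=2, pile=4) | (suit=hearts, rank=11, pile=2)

Every 'In' example satisfies: rank ≥ 10 AND pile ≥ 2. None of the 'Out' examples do.
(suit=spades, rank=8, pile=7) — rank = 8, pile = 7, hence Out. (suit=spades, rank=1, pile=1) — rank = 1, pile = 1, hence Out. (suit=spades, rank=4, pile=8) — rank = 4, pile = 8, hence Out. (suit=spades, rank=2, pile=4) — rank = 2, pile = 4, hence Out. (suit=hearts, rank=11, pile=2) — rank = 11, pile = 2, hence In.

Out, Out, Out, Out, In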